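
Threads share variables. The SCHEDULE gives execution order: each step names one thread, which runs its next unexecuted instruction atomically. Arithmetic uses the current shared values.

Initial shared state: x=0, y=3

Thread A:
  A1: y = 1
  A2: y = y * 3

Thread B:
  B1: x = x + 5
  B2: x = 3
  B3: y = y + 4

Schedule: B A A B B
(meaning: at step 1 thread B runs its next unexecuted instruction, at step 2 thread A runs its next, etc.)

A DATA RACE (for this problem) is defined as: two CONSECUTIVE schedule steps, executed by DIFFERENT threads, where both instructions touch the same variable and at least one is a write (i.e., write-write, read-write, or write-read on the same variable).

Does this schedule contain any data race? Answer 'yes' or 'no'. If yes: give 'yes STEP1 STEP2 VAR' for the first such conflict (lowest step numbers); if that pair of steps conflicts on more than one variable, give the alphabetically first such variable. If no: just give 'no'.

Steps 1,2: B(r=x,w=x) vs A(r=-,w=y). No conflict.
Steps 2,3: same thread (A). No race.
Steps 3,4: A(r=y,w=y) vs B(r=-,w=x). No conflict.
Steps 4,5: same thread (B). No race.

Answer: no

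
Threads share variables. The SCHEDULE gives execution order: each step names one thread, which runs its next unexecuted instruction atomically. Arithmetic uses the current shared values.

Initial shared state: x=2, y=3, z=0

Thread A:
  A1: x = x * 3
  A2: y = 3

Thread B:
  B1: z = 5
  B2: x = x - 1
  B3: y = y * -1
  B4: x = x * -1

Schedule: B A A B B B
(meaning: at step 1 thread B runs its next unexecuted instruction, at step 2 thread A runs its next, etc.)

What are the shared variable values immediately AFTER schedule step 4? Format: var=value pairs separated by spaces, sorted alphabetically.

Step 1: thread B executes B1 (z = 5). Shared: x=2 y=3 z=5. PCs: A@0 B@1
Step 2: thread A executes A1 (x = x * 3). Shared: x=6 y=3 z=5. PCs: A@1 B@1
Step 3: thread A executes A2 (y = 3). Shared: x=6 y=3 z=5. PCs: A@2 B@1
Step 4: thread B executes B2 (x = x - 1). Shared: x=5 y=3 z=5. PCs: A@2 B@2

Answer: x=5 y=3 z=5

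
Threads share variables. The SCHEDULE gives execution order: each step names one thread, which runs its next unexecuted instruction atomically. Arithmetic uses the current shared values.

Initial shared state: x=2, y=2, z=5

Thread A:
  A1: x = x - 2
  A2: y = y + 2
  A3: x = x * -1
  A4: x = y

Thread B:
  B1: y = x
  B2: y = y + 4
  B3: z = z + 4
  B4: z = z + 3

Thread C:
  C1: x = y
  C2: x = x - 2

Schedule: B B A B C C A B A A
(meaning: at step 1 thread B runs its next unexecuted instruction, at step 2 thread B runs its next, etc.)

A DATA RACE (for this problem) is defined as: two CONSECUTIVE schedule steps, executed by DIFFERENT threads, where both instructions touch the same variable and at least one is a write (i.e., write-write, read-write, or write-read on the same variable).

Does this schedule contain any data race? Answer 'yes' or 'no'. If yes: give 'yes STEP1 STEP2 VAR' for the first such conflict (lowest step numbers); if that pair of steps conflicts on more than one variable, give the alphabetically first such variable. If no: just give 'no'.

Steps 1,2: same thread (B). No race.
Steps 2,3: B(r=y,w=y) vs A(r=x,w=x). No conflict.
Steps 3,4: A(r=x,w=x) vs B(r=z,w=z). No conflict.
Steps 4,5: B(r=z,w=z) vs C(r=y,w=x). No conflict.
Steps 5,6: same thread (C). No race.
Steps 6,7: C(r=x,w=x) vs A(r=y,w=y). No conflict.
Steps 7,8: A(r=y,w=y) vs B(r=z,w=z). No conflict.
Steps 8,9: B(r=z,w=z) vs A(r=x,w=x). No conflict.
Steps 9,10: same thread (A). No race.

Answer: no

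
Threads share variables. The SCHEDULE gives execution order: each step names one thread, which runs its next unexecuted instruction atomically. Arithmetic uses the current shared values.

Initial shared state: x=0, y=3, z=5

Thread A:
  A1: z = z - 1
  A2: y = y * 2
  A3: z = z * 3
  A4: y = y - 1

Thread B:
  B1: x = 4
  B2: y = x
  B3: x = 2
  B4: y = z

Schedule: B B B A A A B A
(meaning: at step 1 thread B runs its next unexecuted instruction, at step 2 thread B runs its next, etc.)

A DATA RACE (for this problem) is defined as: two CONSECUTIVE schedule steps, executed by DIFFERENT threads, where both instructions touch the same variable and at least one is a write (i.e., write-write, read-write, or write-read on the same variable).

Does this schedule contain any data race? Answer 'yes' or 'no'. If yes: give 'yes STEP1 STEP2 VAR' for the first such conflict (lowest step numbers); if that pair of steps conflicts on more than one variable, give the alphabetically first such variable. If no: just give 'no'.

Steps 1,2: same thread (B). No race.
Steps 2,3: same thread (B). No race.
Steps 3,4: B(r=-,w=x) vs A(r=z,w=z). No conflict.
Steps 4,5: same thread (A). No race.
Steps 5,6: same thread (A). No race.
Steps 6,7: A(z = z * 3) vs B(y = z). RACE on z (W-R).
Steps 7,8: B(y = z) vs A(y = y - 1). RACE on y (W-W).
First conflict at steps 6,7.

Answer: yes 6 7 z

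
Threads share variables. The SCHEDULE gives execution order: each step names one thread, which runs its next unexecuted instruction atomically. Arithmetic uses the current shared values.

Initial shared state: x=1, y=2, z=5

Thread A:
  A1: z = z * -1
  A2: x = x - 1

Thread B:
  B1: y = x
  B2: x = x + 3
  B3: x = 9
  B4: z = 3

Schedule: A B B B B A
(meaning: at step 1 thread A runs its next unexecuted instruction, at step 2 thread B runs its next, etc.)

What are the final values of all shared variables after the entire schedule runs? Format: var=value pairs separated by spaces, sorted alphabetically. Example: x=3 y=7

Answer: x=8 y=1 z=3

Derivation:
Step 1: thread A executes A1 (z = z * -1). Shared: x=1 y=2 z=-5. PCs: A@1 B@0
Step 2: thread B executes B1 (y = x). Shared: x=1 y=1 z=-5. PCs: A@1 B@1
Step 3: thread B executes B2 (x = x + 3). Shared: x=4 y=1 z=-5. PCs: A@1 B@2
Step 4: thread B executes B3 (x = 9). Shared: x=9 y=1 z=-5. PCs: A@1 B@3
Step 5: thread B executes B4 (z = 3). Shared: x=9 y=1 z=3. PCs: A@1 B@4
Step 6: thread A executes A2 (x = x - 1). Shared: x=8 y=1 z=3. PCs: A@2 B@4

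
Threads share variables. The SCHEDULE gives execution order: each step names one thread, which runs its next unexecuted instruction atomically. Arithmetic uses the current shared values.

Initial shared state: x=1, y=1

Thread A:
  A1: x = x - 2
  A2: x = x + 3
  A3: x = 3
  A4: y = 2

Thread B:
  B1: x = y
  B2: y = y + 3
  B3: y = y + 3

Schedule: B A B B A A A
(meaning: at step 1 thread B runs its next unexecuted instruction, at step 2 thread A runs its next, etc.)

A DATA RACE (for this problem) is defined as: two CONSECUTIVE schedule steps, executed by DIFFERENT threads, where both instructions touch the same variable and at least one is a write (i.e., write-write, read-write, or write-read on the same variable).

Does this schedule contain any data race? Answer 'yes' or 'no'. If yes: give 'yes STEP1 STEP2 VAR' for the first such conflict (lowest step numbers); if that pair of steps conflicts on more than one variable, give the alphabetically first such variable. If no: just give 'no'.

Answer: yes 1 2 x

Derivation:
Steps 1,2: B(x = y) vs A(x = x - 2). RACE on x (W-W).
Steps 2,3: A(r=x,w=x) vs B(r=y,w=y). No conflict.
Steps 3,4: same thread (B). No race.
Steps 4,5: B(r=y,w=y) vs A(r=x,w=x). No conflict.
Steps 5,6: same thread (A). No race.
Steps 6,7: same thread (A). No race.
First conflict at steps 1,2.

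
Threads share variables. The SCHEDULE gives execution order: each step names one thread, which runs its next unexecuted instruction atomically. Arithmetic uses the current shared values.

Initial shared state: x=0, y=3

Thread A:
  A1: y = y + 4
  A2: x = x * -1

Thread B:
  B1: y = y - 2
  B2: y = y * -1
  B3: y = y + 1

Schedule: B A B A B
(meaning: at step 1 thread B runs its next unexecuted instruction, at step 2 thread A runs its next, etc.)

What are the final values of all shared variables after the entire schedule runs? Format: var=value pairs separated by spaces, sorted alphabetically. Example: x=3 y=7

Answer: x=0 y=-4

Derivation:
Step 1: thread B executes B1 (y = y - 2). Shared: x=0 y=1. PCs: A@0 B@1
Step 2: thread A executes A1 (y = y + 4). Shared: x=0 y=5. PCs: A@1 B@1
Step 3: thread B executes B2 (y = y * -1). Shared: x=0 y=-5. PCs: A@1 B@2
Step 4: thread A executes A2 (x = x * -1). Shared: x=0 y=-5. PCs: A@2 B@2
Step 5: thread B executes B3 (y = y + 1). Shared: x=0 y=-4. PCs: A@2 B@3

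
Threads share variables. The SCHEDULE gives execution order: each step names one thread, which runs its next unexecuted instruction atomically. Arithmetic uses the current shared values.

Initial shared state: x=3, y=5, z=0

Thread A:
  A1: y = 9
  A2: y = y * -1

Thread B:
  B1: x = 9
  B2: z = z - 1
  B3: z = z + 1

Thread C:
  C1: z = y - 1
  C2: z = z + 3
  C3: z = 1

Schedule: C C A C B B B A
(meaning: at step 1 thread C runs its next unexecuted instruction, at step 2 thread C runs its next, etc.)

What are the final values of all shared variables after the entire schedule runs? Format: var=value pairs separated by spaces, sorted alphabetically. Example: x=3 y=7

Answer: x=9 y=-9 z=1

Derivation:
Step 1: thread C executes C1 (z = y - 1). Shared: x=3 y=5 z=4. PCs: A@0 B@0 C@1
Step 2: thread C executes C2 (z = z + 3). Shared: x=3 y=5 z=7. PCs: A@0 B@0 C@2
Step 3: thread A executes A1 (y = 9). Shared: x=3 y=9 z=7. PCs: A@1 B@0 C@2
Step 4: thread C executes C3 (z = 1). Shared: x=3 y=9 z=1. PCs: A@1 B@0 C@3
Step 5: thread B executes B1 (x = 9). Shared: x=9 y=9 z=1. PCs: A@1 B@1 C@3
Step 6: thread B executes B2 (z = z - 1). Shared: x=9 y=9 z=0. PCs: A@1 B@2 C@3
Step 7: thread B executes B3 (z = z + 1). Shared: x=9 y=9 z=1. PCs: A@1 B@3 C@3
Step 8: thread A executes A2 (y = y * -1). Shared: x=9 y=-9 z=1. PCs: A@2 B@3 C@3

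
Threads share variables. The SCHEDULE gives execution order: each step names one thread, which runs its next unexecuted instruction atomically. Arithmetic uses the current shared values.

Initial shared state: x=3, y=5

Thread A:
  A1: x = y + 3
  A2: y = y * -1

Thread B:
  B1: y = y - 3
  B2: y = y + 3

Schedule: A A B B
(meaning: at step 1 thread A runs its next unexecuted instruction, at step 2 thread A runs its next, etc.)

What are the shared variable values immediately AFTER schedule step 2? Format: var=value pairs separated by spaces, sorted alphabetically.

Answer: x=8 y=-5

Derivation:
Step 1: thread A executes A1 (x = y + 3). Shared: x=8 y=5. PCs: A@1 B@0
Step 2: thread A executes A2 (y = y * -1). Shared: x=8 y=-5. PCs: A@2 B@0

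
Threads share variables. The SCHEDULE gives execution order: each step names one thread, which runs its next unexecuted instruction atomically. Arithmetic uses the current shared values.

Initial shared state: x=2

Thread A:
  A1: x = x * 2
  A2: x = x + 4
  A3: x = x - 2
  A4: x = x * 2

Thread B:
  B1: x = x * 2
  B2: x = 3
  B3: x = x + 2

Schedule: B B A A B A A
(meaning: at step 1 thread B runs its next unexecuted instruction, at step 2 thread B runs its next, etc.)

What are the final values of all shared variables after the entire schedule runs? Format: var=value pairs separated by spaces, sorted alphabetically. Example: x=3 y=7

Answer: x=20

Derivation:
Step 1: thread B executes B1 (x = x * 2). Shared: x=4. PCs: A@0 B@1
Step 2: thread B executes B2 (x = 3). Shared: x=3. PCs: A@0 B@2
Step 3: thread A executes A1 (x = x * 2). Shared: x=6. PCs: A@1 B@2
Step 4: thread A executes A2 (x = x + 4). Shared: x=10. PCs: A@2 B@2
Step 5: thread B executes B3 (x = x + 2). Shared: x=12. PCs: A@2 B@3
Step 6: thread A executes A3 (x = x - 2). Shared: x=10. PCs: A@3 B@3
Step 7: thread A executes A4 (x = x * 2). Shared: x=20. PCs: A@4 B@3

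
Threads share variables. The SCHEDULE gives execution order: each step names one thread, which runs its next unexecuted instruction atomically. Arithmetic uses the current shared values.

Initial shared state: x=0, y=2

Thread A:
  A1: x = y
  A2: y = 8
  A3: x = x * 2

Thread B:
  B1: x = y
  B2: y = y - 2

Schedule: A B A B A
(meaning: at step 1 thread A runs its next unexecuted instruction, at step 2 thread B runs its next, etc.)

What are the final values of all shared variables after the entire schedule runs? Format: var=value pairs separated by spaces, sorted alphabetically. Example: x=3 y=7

Step 1: thread A executes A1 (x = y). Shared: x=2 y=2. PCs: A@1 B@0
Step 2: thread B executes B1 (x = y). Shared: x=2 y=2. PCs: A@1 B@1
Step 3: thread A executes A2 (y = 8). Shared: x=2 y=8. PCs: A@2 B@1
Step 4: thread B executes B2 (y = y - 2). Shared: x=2 y=6. PCs: A@2 B@2
Step 5: thread A executes A3 (x = x * 2). Shared: x=4 y=6. PCs: A@3 B@2

Answer: x=4 y=6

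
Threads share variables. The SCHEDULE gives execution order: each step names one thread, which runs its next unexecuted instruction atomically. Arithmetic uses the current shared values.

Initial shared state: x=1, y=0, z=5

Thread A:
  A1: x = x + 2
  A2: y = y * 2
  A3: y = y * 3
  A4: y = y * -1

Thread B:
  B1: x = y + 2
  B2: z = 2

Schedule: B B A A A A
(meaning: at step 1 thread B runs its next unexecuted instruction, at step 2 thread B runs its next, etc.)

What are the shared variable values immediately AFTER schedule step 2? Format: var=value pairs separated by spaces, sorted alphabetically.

Step 1: thread B executes B1 (x = y + 2). Shared: x=2 y=0 z=5. PCs: A@0 B@1
Step 2: thread B executes B2 (z = 2). Shared: x=2 y=0 z=2. PCs: A@0 B@2

Answer: x=2 y=0 z=2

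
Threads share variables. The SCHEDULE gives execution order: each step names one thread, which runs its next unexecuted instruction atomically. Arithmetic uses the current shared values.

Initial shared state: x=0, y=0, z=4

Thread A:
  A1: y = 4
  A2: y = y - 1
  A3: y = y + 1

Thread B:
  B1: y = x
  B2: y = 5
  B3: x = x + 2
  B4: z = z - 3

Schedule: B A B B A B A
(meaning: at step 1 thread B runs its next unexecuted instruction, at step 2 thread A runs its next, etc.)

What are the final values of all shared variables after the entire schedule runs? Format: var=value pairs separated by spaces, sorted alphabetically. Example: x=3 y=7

Step 1: thread B executes B1 (y = x). Shared: x=0 y=0 z=4. PCs: A@0 B@1
Step 2: thread A executes A1 (y = 4). Shared: x=0 y=4 z=4. PCs: A@1 B@1
Step 3: thread B executes B2 (y = 5). Shared: x=0 y=5 z=4. PCs: A@1 B@2
Step 4: thread B executes B3 (x = x + 2). Shared: x=2 y=5 z=4. PCs: A@1 B@3
Step 5: thread A executes A2 (y = y - 1). Shared: x=2 y=4 z=4. PCs: A@2 B@3
Step 6: thread B executes B4 (z = z - 3). Shared: x=2 y=4 z=1. PCs: A@2 B@4
Step 7: thread A executes A3 (y = y + 1). Shared: x=2 y=5 z=1. PCs: A@3 B@4

Answer: x=2 y=5 z=1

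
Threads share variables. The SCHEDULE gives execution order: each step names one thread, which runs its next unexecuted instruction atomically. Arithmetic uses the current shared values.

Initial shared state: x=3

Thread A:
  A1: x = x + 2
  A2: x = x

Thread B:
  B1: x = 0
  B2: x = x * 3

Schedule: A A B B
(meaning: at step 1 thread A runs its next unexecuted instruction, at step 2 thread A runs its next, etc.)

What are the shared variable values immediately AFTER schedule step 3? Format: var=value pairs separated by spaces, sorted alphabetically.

Answer: x=0

Derivation:
Step 1: thread A executes A1 (x = x + 2). Shared: x=5. PCs: A@1 B@0
Step 2: thread A executes A2 (x = x). Shared: x=5. PCs: A@2 B@0
Step 3: thread B executes B1 (x = 0). Shared: x=0. PCs: A@2 B@1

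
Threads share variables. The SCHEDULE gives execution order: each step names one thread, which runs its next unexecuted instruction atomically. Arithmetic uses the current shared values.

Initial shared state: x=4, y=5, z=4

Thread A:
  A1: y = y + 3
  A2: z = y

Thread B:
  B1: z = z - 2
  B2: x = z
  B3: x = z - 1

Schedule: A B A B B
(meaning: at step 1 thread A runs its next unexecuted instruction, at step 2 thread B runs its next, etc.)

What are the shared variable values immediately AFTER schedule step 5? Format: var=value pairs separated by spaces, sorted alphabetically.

Step 1: thread A executes A1 (y = y + 3). Shared: x=4 y=8 z=4. PCs: A@1 B@0
Step 2: thread B executes B1 (z = z - 2). Shared: x=4 y=8 z=2. PCs: A@1 B@1
Step 3: thread A executes A2 (z = y). Shared: x=4 y=8 z=8. PCs: A@2 B@1
Step 4: thread B executes B2 (x = z). Shared: x=8 y=8 z=8. PCs: A@2 B@2
Step 5: thread B executes B3 (x = z - 1). Shared: x=7 y=8 z=8. PCs: A@2 B@3

Answer: x=7 y=8 z=8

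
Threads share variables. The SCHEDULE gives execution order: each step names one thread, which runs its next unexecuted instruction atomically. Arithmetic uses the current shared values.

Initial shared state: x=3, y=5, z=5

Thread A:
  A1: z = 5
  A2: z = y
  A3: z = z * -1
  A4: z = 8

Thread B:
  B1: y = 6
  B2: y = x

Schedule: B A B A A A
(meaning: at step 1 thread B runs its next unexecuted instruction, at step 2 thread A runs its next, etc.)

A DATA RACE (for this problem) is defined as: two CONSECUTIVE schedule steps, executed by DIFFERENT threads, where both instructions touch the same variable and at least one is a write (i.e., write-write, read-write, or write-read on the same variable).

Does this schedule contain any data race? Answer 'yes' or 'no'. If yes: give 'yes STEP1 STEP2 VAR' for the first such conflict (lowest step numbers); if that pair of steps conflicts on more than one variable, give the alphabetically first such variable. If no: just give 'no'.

Steps 1,2: B(r=-,w=y) vs A(r=-,w=z). No conflict.
Steps 2,3: A(r=-,w=z) vs B(r=x,w=y). No conflict.
Steps 3,4: B(y = x) vs A(z = y). RACE on y (W-R).
Steps 4,5: same thread (A). No race.
Steps 5,6: same thread (A). No race.
First conflict at steps 3,4.

Answer: yes 3 4 y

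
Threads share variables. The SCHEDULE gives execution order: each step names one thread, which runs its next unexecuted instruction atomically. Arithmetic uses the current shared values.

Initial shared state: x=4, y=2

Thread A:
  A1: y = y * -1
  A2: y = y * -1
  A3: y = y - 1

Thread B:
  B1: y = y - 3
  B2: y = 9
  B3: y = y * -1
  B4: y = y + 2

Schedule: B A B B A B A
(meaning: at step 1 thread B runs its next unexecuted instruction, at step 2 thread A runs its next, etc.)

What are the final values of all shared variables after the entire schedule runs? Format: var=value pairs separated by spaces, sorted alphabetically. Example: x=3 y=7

Answer: x=4 y=10

Derivation:
Step 1: thread B executes B1 (y = y - 3). Shared: x=4 y=-1. PCs: A@0 B@1
Step 2: thread A executes A1 (y = y * -1). Shared: x=4 y=1. PCs: A@1 B@1
Step 3: thread B executes B2 (y = 9). Shared: x=4 y=9. PCs: A@1 B@2
Step 4: thread B executes B3 (y = y * -1). Shared: x=4 y=-9. PCs: A@1 B@3
Step 5: thread A executes A2 (y = y * -1). Shared: x=4 y=9. PCs: A@2 B@3
Step 6: thread B executes B4 (y = y + 2). Shared: x=4 y=11. PCs: A@2 B@4
Step 7: thread A executes A3 (y = y - 1). Shared: x=4 y=10. PCs: A@3 B@4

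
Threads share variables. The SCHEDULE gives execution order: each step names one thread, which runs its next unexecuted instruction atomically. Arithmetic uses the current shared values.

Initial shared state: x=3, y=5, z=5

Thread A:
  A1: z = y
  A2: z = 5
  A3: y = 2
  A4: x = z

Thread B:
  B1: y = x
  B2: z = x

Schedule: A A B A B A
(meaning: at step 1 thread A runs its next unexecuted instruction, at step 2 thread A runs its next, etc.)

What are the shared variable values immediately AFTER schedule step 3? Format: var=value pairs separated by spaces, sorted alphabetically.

Step 1: thread A executes A1 (z = y). Shared: x=3 y=5 z=5. PCs: A@1 B@0
Step 2: thread A executes A2 (z = 5). Shared: x=3 y=5 z=5. PCs: A@2 B@0
Step 3: thread B executes B1 (y = x). Shared: x=3 y=3 z=5. PCs: A@2 B@1

Answer: x=3 y=3 z=5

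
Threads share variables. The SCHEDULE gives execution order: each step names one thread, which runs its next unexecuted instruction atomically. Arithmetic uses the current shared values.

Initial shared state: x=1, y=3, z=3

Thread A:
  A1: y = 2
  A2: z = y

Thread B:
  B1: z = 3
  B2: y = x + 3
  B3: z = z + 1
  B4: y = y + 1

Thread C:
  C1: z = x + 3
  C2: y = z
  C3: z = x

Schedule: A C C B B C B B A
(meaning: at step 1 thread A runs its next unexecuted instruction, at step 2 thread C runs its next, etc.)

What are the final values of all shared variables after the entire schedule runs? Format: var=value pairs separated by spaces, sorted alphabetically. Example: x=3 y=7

Answer: x=1 y=5 z=5

Derivation:
Step 1: thread A executes A1 (y = 2). Shared: x=1 y=2 z=3. PCs: A@1 B@0 C@0
Step 2: thread C executes C1 (z = x + 3). Shared: x=1 y=2 z=4. PCs: A@1 B@0 C@1
Step 3: thread C executes C2 (y = z). Shared: x=1 y=4 z=4. PCs: A@1 B@0 C@2
Step 4: thread B executes B1 (z = 3). Shared: x=1 y=4 z=3. PCs: A@1 B@1 C@2
Step 5: thread B executes B2 (y = x + 3). Shared: x=1 y=4 z=3. PCs: A@1 B@2 C@2
Step 6: thread C executes C3 (z = x). Shared: x=1 y=4 z=1. PCs: A@1 B@2 C@3
Step 7: thread B executes B3 (z = z + 1). Shared: x=1 y=4 z=2. PCs: A@1 B@3 C@3
Step 8: thread B executes B4 (y = y + 1). Shared: x=1 y=5 z=2. PCs: A@1 B@4 C@3
Step 9: thread A executes A2 (z = y). Shared: x=1 y=5 z=5. PCs: A@2 B@4 C@3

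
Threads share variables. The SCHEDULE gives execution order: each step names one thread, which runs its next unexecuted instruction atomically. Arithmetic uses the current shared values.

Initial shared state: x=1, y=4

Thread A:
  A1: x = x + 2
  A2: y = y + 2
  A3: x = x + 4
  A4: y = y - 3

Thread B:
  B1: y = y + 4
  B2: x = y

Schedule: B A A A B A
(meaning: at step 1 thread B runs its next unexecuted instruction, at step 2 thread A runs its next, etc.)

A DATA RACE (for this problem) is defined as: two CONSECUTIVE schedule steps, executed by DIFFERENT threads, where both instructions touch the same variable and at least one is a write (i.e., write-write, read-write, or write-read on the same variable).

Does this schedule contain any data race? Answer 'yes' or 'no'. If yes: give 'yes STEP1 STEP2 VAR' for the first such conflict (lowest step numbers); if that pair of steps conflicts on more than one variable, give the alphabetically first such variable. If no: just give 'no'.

Answer: yes 4 5 x

Derivation:
Steps 1,2: B(r=y,w=y) vs A(r=x,w=x). No conflict.
Steps 2,3: same thread (A). No race.
Steps 3,4: same thread (A). No race.
Steps 4,5: A(x = x + 4) vs B(x = y). RACE on x (W-W).
Steps 5,6: B(x = y) vs A(y = y - 3). RACE on y (R-W).
First conflict at steps 4,5.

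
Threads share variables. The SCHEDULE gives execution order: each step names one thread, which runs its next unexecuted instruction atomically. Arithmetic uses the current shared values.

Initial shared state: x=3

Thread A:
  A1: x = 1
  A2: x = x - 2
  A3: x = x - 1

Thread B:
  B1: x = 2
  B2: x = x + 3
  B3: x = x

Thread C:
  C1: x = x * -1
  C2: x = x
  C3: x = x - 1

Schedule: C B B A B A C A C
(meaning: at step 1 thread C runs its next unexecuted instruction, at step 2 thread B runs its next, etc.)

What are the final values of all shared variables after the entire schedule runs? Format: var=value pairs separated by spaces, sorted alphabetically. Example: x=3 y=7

Answer: x=-3

Derivation:
Step 1: thread C executes C1 (x = x * -1). Shared: x=-3. PCs: A@0 B@0 C@1
Step 2: thread B executes B1 (x = 2). Shared: x=2. PCs: A@0 B@1 C@1
Step 3: thread B executes B2 (x = x + 3). Shared: x=5. PCs: A@0 B@2 C@1
Step 4: thread A executes A1 (x = 1). Shared: x=1. PCs: A@1 B@2 C@1
Step 5: thread B executes B3 (x = x). Shared: x=1. PCs: A@1 B@3 C@1
Step 6: thread A executes A2 (x = x - 2). Shared: x=-1. PCs: A@2 B@3 C@1
Step 7: thread C executes C2 (x = x). Shared: x=-1. PCs: A@2 B@3 C@2
Step 8: thread A executes A3 (x = x - 1). Shared: x=-2. PCs: A@3 B@3 C@2
Step 9: thread C executes C3 (x = x - 1). Shared: x=-3. PCs: A@3 B@3 C@3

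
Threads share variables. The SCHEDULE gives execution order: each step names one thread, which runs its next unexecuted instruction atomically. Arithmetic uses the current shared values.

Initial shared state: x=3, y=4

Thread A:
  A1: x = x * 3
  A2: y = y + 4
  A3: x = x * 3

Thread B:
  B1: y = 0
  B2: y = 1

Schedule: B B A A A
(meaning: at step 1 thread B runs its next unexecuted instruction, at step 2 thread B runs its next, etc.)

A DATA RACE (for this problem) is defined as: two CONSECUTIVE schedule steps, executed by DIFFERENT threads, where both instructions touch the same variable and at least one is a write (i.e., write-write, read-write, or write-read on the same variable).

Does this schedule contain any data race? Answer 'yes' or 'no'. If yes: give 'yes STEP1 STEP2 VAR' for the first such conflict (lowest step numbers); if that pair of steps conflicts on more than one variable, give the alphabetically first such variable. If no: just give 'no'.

Steps 1,2: same thread (B). No race.
Steps 2,3: B(r=-,w=y) vs A(r=x,w=x). No conflict.
Steps 3,4: same thread (A). No race.
Steps 4,5: same thread (A). No race.

Answer: no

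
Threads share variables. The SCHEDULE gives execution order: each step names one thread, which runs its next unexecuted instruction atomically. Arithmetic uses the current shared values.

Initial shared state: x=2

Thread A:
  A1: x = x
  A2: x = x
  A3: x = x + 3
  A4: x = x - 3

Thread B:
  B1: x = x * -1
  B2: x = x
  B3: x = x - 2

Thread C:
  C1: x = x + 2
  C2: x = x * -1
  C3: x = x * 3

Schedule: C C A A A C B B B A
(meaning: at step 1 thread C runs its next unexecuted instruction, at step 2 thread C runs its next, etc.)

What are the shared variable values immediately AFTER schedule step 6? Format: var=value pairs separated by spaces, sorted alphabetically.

Step 1: thread C executes C1 (x = x + 2). Shared: x=4. PCs: A@0 B@0 C@1
Step 2: thread C executes C2 (x = x * -1). Shared: x=-4. PCs: A@0 B@0 C@2
Step 3: thread A executes A1 (x = x). Shared: x=-4. PCs: A@1 B@0 C@2
Step 4: thread A executes A2 (x = x). Shared: x=-4. PCs: A@2 B@0 C@2
Step 5: thread A executes A3 (x = x + 3). Shared: x=-1. PCs: A@3 B@0 C@2
Step 6: thread C executes C3 (x = x * 3). Shared: x=-3. PCs: A@3 B@0 C@3

Answer: x=-3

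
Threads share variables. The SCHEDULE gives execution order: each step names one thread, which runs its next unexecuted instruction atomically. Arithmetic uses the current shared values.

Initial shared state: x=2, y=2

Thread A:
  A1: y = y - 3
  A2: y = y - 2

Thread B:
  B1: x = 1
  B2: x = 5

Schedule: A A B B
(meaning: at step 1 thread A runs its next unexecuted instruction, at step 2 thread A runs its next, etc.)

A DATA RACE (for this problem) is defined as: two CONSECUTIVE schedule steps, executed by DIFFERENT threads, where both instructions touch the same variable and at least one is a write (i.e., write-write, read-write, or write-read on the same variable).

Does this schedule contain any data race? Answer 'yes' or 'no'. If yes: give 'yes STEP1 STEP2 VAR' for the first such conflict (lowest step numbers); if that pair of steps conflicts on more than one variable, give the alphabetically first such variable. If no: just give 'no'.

Answer: no

Derivation:
Steps 1,2: same thread (A). No race.
Steps 2,3: A(r=y,w=y) vs B(r=-,w=x). No conflict.
Steps 3,4: same thread (B). No race.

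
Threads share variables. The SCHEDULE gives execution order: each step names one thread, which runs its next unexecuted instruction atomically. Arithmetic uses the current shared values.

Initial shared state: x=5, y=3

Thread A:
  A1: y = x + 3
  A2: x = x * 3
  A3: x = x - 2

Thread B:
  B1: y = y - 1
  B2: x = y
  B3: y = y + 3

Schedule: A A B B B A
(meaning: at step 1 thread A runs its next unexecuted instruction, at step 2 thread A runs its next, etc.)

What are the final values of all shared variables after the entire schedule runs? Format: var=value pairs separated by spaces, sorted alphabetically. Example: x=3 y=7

Answer: x=5 y=10

Derivation:
Step 1: thread A executes A1 (y = x + 3). Shared: x=5 y=8. PCs: A@1 B@0
Step 2: thread A executes A2 (x = x * 3). Shared: x=15 y=8. PCs: A@2 B@0
Step 3: thread B executes B1 (y = y - 1). Shared: x=15 y=7. PCs: A@2 B@1
Step 4: thread B executes B2 (x = y). Shared: x=7 y=7. PCs: A@2 B@2
Step 5: thread B executes B3 (y = y + 3). Shared: x=7 y=10. PCs: A@2 B@3
Step 6: thread A executes A3 (x = x - 2). Shared: x=5 y=10. PCs: A@3 B@3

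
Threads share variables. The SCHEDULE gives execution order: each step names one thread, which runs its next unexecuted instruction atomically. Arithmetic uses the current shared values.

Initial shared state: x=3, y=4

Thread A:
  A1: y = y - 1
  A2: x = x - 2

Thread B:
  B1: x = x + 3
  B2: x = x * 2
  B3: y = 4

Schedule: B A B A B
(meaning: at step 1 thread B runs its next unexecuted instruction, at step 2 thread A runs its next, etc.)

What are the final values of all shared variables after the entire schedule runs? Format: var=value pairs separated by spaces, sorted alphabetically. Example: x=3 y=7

Answer: x=10 y=4

Derivation:
Step 1: thread B executes B1 (x = x + 3). Shared: x=6 y=4. PCs: A@0 B@1
Step 2: thread A executes A1 (y = y - 1). Shared: x=6 y=3. PCs: A@1 B@1
Step 3: thread B executes B2 (x = x * 2). Shared: x=12 y=3. PCs: A@1 B@2
Step 4: thread A executes A2 (x = x - 2). Shared: x=10 y=3. PCs: A@2 B@2
Step 5: thread B executes B3 (y = 4). Shared: x=10 y=4. PCs: A@2 B@3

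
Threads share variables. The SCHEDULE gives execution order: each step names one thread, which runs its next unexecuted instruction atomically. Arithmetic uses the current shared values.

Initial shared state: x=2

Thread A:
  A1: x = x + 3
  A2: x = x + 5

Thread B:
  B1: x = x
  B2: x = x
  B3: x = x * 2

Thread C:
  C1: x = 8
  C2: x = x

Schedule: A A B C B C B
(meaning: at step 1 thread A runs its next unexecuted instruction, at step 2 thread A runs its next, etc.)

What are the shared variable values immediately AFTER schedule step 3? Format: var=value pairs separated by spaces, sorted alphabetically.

Answer: x=10

Derivation:
Step 1: thread A executes A1 (x = x + 3). Shared: x=5. PCs: A@1 B@0 C@0
Step 2: thread A executes A2 (x = x + 5). Shared: x=10. PCs: A@2 B@0 C@0
Step 3: thread B executes B1 (x = x). Shared: x=10. PCs: A@2 B@1 C@0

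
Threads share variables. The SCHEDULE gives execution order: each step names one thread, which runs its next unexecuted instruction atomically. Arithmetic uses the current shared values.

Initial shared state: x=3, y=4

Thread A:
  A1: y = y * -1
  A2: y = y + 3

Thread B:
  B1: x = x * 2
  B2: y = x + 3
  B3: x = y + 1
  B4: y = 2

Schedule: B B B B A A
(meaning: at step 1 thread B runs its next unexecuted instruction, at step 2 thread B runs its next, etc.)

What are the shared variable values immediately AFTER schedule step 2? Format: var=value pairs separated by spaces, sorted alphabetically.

Step 1: thread B executes B1 (x = x * 2). Shared: x=6 y=4. PCs: A@0 B@1
Step 2: thread B executes B2 (y = x + 3). Shared: x=6 y=9. PCs: A@0 B@2

Answer: x=6 y=9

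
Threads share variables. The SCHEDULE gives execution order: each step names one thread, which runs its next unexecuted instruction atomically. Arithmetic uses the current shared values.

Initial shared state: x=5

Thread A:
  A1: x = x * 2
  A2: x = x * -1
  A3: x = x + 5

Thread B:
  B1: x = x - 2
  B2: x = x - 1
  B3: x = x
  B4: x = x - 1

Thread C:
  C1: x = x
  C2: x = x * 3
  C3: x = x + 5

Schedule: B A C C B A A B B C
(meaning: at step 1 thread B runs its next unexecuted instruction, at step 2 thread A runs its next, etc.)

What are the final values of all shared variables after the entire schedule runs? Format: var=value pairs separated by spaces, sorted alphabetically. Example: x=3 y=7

Step 1: thread B executes B1 (x = x - 2). Shared: x=3. PCs: A@0 B@1 C@0
Step 2: thread A executes A1 (x = x * 2). Shared: x=6. PCs: A@1 B@1 C@0
Step 3: thread C executes C1 (x = x). Shared: x=6. PCs: A@1 B@1 C@1
Step 4: thread C executes C2 (x = x * 3). Shared: x=18. PCs: A@1 B@1 C@2
Step 5: thread B executes B2 (x = x - 1). Shared: x=17. PCs: A@1 B@2 C@2
Step 6: thread A executes A2 (x = x * -1). Shared: x=-17. PCs: A@2 B@2 C@2
Step 7: thread A executes A3 (x = x + 5). Shared: x=-12. PCs: A@3 B@2 C@2
Step 8: thread B executes B3 (x = x). Shared: x=-12. PCs: A@3 B@3 C@2
Step 9: thread B executes B4 (x = x - 1). Shared: x=-13. PCs: A@3 B@4 C@2
Step 10: thread C executes C3 (x = x + 5). Shared: x=-8. PCs: A@3 B@4 C@3

Answer: x=-8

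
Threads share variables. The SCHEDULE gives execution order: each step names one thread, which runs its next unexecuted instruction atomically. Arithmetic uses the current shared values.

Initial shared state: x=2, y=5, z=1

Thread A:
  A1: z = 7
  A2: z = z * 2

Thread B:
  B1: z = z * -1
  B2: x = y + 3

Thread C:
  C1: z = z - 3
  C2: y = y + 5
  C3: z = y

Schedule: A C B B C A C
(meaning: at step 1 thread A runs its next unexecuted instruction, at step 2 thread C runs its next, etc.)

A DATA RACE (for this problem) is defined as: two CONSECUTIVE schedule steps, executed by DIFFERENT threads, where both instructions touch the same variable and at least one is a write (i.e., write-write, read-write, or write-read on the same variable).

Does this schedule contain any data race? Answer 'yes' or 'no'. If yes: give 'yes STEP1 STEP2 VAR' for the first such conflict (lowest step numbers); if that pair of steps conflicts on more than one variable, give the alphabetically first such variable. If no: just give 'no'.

Steps 1,2: A(z = 7) vs C(z = z - 3). RACE on z (W-W).
Steps 2,3: C(z = z - 3) vs B(z = z * -1). RACE on z (W-W).
Steps 3,4: same thread (B). No race.
Steps 4,5: B(x = y + 3) vs C(y = y + 5). RACE on y (R-W).
Steps 5,6: C(r=y,w=y) vs A(r=z,w=z). No conflict.
Steps 6,7: A(z = z * 2) vs C(z = y). RACE on z (W-W).
First conflict at steps 1,2.

Answer: yes 1 2 z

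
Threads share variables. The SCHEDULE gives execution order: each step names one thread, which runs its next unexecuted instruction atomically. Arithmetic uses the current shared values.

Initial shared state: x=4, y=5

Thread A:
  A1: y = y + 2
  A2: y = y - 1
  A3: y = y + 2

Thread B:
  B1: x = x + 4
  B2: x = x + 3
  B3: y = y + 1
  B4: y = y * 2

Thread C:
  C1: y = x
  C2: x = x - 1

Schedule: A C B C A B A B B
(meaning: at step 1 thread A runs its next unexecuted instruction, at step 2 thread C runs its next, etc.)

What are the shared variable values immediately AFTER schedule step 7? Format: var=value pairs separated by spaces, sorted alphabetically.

Answer: x=10 y=5

Derivation:
Step 1: thread A executes A1 (y = y + 2). Shared: x=4 y=7. PCs: A@1 B@0 C@0
Step 2: thread C executes C1 (y = x). Shared: x=4 y=4. PCs: A@1 B@0 C@1
Step 3: thread B executes B1 (x = x + 4). Shared: x=8 y=4. PCs: A@1 B@1 C@1
Step 4: thread C executes C2 (x = x - 1). Shared: x=7 y=4. PCs: A@1 B@1 C@2
Step 5: thread A executes A2 (y = y - 1). Shared: x=7 y=3. PCs: A@2 B@1 C@2
Step 6: thread B executes B2 (x = x + 3). Shared: x=10 y=3. PCs: A@2 B@2 C@2
Step 7: thread A executes A3 (y = y + 2). Shared: x=10 y=5. PCs: A@3 B@2 C@2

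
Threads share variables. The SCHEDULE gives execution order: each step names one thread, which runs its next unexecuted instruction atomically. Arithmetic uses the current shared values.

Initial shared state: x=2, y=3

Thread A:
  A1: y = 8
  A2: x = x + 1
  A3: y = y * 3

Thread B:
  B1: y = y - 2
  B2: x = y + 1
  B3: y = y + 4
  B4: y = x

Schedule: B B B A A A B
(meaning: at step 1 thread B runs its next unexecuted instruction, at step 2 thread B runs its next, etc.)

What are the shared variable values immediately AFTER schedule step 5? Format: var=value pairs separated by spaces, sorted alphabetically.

Answer: x=3 y=8

Derivation:
Step 1: thread B executes B1 (y = y - 2). Shared: x=2 y=1. PCs: A@0 B@1
Step 2: thread B executes B2 (x = y + 1). Shared: x=2 y=1. PCs: A@0 B@2
Step 3: thread B executes B3 (y = y + 4). Shared: x=2 y=5. PCs: A@0 B@3
Step 4: thread A executes A1 (y = 8). Shared: x=2 y=8. PCs: A@1 B@3
Step 5: thread A executes A2 (x = x + 1). Shared: x=3 y=8. PCs: A@2 B@3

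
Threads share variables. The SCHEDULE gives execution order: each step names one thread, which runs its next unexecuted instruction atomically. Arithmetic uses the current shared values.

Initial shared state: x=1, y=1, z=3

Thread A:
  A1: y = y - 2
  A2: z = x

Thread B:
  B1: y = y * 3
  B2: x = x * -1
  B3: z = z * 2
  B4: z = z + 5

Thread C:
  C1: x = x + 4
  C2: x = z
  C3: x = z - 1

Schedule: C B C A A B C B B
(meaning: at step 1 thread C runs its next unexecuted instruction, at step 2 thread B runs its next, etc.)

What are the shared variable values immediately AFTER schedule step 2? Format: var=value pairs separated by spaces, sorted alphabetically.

Answer: x=5 y=3 z=3

Derivation:
Step 1: thread C executes C1 (x = x + 4). Shared: x=5 y=1 z=3. PCs: A@0 B@0 C@1
Step 2: thread B executes B1 (y = y * 3). Shared: x=5 y=3 z=3. PCs: A@0 B@1 C@1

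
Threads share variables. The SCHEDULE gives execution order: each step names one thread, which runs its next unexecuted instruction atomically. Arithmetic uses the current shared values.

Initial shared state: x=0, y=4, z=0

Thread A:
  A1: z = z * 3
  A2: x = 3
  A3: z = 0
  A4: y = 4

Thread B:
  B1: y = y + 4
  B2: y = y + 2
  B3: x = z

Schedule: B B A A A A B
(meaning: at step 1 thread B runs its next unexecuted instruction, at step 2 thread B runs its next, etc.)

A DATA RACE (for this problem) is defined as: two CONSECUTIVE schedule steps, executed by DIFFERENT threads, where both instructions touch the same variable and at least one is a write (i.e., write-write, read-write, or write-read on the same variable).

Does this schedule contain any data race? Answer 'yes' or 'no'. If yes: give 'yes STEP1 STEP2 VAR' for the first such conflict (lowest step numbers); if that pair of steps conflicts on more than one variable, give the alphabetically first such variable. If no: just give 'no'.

Steps 1,2: same thread (B). No race.
Steps 2,3: B(r=y,w=y) vs A(r=z,w=z). No conflict.
Steps 3,4: same thread (A). No race.
Steps 4,5: same thread (A). No race.
Steps 5,6: same thread (A). No race.
Steps 6,7: A(r=-,w=y) vs B(r=z,w=x). No conflict.

Answer: no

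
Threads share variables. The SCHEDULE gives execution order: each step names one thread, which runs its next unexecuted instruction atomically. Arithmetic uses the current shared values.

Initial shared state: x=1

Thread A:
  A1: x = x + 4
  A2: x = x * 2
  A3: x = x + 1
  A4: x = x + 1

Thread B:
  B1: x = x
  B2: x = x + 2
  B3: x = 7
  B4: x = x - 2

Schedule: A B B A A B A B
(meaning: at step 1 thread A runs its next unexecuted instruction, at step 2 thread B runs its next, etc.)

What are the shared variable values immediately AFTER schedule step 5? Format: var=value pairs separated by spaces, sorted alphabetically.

Answer: x=15

Derivation:
Step 1: thread A executes A1 (x = x + 4). Shared: x=5. PCs: A@1 B@0
Step 2: thread B executes B1 (x = x). Shared: x=5. PCs: A@1 B@1
Step 3: thread B executes B2 (x = x + 2). Shared: x=7. PCs: A@1 B@2
Step 4: thread A executes A2 (x = x * 2). Shared: x=14. PCs: A@2 B@2
Step 5: thread A executes A3 (x = x + 1). Shared: x=15. PCs: A@3 B@2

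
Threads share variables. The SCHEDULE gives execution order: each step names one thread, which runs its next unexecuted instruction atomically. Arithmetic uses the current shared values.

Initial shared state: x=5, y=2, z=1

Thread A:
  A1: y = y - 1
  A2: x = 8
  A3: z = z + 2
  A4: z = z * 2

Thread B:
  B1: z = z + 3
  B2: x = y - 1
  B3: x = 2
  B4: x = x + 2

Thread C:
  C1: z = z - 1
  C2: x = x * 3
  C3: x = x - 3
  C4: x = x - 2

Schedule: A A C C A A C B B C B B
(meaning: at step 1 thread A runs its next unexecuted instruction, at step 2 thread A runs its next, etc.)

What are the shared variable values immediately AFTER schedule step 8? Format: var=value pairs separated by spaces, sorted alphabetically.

Answer: x=21 y=1 z=7

Derivation:
Step 1: thread A executes A1 (y = y - 1). Shared: x=5 y=1 z=1. PCs: A@1 B@0 C@0
Step 2: thread A executes A2 (x = 8). Shared: x=8 y=1 z=1. PCs: A@2 B@0 C@0
Step 3: thread C executes C1 (z = z - 1). Shared: x=8 y=1 z=0. PCs: A@2 B@0 C@1
Step 4: thread C executes C2 (x = x * 3). Shared: x=24 y=1 z=0. PCs: A@2 B@0 C@2
Step 5: thread A executes A3 (z = z + 2). Shared: x=24 y=1 z=2. PCs: A@3 B@0 C@2
Step 6: thread A executes A4 (z = z * 2). Shared: x=24 y=1 z=4. PCs: A@4 B@0 C@2
Step 7: thread C executes C3 (x = x - 3). Shared: x=21 y=1 z=4. PCs: A@4 B@0 C@3
Step 8: thread B executes B1 (z = z + 3). Shared: x=21 y=1 z=7. PCs: A@4 B@1 C@3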